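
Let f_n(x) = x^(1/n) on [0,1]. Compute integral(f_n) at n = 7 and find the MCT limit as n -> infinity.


At n = 7: f_7(x) = x^(1/7).
Step 1: integral(x^(1/7), 0, 1) = [x^(1/7+1) / (1/7+1)] from 0 to 1
     = 1 / (1/7 + 1) = 1 / ((7+1)/7) = 7/(7+1)
     = 7/8 = 0.875
Step 2: As n -> infinity, f_n(x) = x^(1/n) -> 1 for x in (0,1], and f_n is increasing in n.
By MCT, lim_n integral(f_n) = integral(lim_n f_n) = integral(1, 0, 1) = 1.
Step 3: Verify convergence: 7/8 = 0.875 -> 1


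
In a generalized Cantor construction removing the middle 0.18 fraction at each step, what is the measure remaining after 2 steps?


Step 1: At each step, fraction remaining = 1 - 0.18 = 0.82
Step 2: After 2 steps, measure = (0.82)^2
Step 3: Computing the power step by step:
  After step 1: 0.82
  After step 2: 0.6724
Result = 0.6724


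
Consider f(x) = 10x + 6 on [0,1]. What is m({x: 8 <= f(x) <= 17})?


f^(-1)([8, 17]) = {x : 8 <= 10x + 6 <= 17}
Solving: (8 - 6)/10 <= x <= (17 - 6)/10
= [0.2, 1.1]
Intersecting with [0,1]: [0.2, 1]
Measure = 1 - 0.2 = 0.8


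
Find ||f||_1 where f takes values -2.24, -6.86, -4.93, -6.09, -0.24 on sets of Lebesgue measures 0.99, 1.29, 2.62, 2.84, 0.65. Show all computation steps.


Step 1: Compute |f_i|^1 for each value:
  |-2.24|^1 = 2.24
  |-6.86|^1 = 6.86
  |-4.93|^1 = 4.93
  |-6.09|^1 = 6.09
  |-0.24|^1 = 0.24
Step 2: Multiply by measures and sum:
  2.24 * 0.99 = 2.2176
  6.86 * 1.29 = 8.8494
  4.93 * 2.62 = 12.9166
  6.09 * 2.84 = 17.2956
  0.24 * 0.65 = 0.156
Sum = 2.2176 + 8.8494 + 12.9166 + 17.2956 + 0.156 = 41.4352
Step 3: Take the p-th root:
||f||_1 = (41.4352)^(1/1) = 41.4352


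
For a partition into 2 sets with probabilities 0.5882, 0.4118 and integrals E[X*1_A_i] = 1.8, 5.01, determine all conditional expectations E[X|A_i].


For each cell A_i: E[X|A_i] = E[X*1_A_i] / P(A_i)
Step 1: E[X|A_1] = 1.8 / 0.5882 = 3.060184
Step 2: E[X|A_2] = 5.01 / 0.4118 = 12.1661
Verification: E[X] = sum E[X*1_A_i] = 1.8 + 5.01 = 6.81


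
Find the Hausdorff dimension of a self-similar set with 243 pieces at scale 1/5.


For a self-similar set with N copies scaled by 1/r:
dim_H = log(N)/log(r) = log(243)/log(5)
= 5.493061/1.609438
= 3.413031


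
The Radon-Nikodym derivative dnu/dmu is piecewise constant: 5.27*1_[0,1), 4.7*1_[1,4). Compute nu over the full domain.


Integrate each piece of the Radon-Nikodym derivative:
Step 1: integral_0^1 5.27 dx = 5.27*(1-0) = 5.27*1 = 5.27
Step 2: integral_1^4 4.7 dx = 4.7*(4-1) = 4.7*3 = 14.1
Total: 5.27 + 14.1 = 19.37


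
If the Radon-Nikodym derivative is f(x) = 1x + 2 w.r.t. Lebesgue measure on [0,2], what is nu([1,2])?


nu(A) = integral_A (dnu/dmu) dmu = integral_1^2 (1x + 2) dx
Step 1: Antiderivative F(x) = (1/2)x^2 + 2x
Step 2: F(2) = (1/2)*2^2 + 2*2 = 2 + 4 = 6
Step 3: F(1) = (1/2)*1^2 + 2*1 = 0.5 + 2 = 2.5
Step 4: nu([1,2]) = F(2) - F(1) = 6 - 2.5 = 3.5


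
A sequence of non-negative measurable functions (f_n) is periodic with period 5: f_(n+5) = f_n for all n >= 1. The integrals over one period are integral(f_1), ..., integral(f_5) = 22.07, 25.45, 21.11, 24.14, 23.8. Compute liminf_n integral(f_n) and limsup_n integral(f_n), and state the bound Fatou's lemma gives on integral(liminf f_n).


The sequence (integral(f_n)) is periodic with period 5, repeating the values 22.07, 25.45, 21.11, 24.14, 23.8 indefinitely.
Step 1: For a periodic sequence, every tail (a_m, a_(m+1), ...) contains all 5 period values infinitely often.
Step 2: Hence inf of every tail = min of the period values = min(22.07, 25.45, 21.11, 24.14, 23.8) = 21.11.
        liminf_n integral(f_n) = sup over m of (inf of tail from m) = 21.11.
Step 3: Similarly sup of every tail = max of the period values = 25.45.
        limsup_n integral(f_n) = 25.45.
Step 4: Fatou's lemma: integral(liminf_n f_n) <= liminf_n integral(f_n) = 21.11.
        So the integral of the pointwise liminf is at most 21.11.


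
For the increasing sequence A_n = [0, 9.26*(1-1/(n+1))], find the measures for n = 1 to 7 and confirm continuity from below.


By continuity of measure from below: if A_n increases to A, then m(A_n) -> m(A).
Here A = [0, 9.26], so m(A) = 9.26
Step 1: a_1 = 9.26*(1 - 1/2) = 4.63, m(A_1) = 4.63
Step 2: a_2 = 9.26*(1 - 1/3) = 6.1733, m(A_2) = 6.1733
Step 3: a_3 = 9.26*(1 - 1/4) = 6.945, m(A_3) = 6.945
Step 4: a_4 = 9.26*(1 - 1/5) = 7.408, m(A_4) = 7.408
Step 5: a_5 = 9.26*(1 - 1/6) = 7.7167, m(A_5) = 7.7167
Step 6: a_6 = 9.26*(1 - 1/7) = 7.9371, m(A_6) = 7.9371
Step 7: a_7 = 9.26*(1 - 1/8) = 8.1025, m(A_7) = 8.1025
Limit: m(A_n) -> m([0,9.26]) = 9.26


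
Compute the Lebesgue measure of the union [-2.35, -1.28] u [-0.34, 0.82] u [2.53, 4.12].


For pairwise disjoint intervals, m(union) = sum of lengths.
= (-1.28 - -2.35) + (0.82 - -0.34) + (4.12 - 2.53)
= 1.07 + 1.16 + 1.59
= 3.82


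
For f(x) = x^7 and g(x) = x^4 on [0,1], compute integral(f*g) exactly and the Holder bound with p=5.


Step 1: Exact integral of f*g = integral(x^11, 0, 1) = 1/12
     = 0.083333
Step 2: Holder bound with p=5, q=1.25:
  ||f||_p = (integral x^35 dx)^(1/5) = (1/36)^(1/5) = 0.488359
  ||g||_q = (integral x^5 dx)^(1/1.25) = (1/6)^(1/1.25) = 0.238495
Step 3: Holder bound = ||f||_p * ||g||_q = 0.488359 * 0.238495 = 0.116471
Verification: 0.083333 <= 0.116471 (Holder holds)


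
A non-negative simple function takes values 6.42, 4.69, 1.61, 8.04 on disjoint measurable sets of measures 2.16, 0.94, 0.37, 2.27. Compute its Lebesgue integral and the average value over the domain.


Step 1: Integral = sum(value_i * measure_i)
= 6.42*2.16 + 4.69*0.94 + 1.61*0.37 + 8.04*2.27
= 13.8672 + 4.4086 + 0.5957 + 18.2508
= 37.1223
Step 2: Total measure of domain = 2.16 + 0.94 + 0.37 + 2.27 = 5.74
Step 3: Average value = 37.1223 / 5.74 = 6.4673


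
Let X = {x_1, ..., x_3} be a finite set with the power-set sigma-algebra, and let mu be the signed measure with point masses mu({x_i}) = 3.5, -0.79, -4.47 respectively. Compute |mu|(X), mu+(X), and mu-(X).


Step 1: Every measurable set is a union of atoms (the cells / points), so a Hahn decomposition is
  obtained by grouping atoms by sign: P = union of atoms with mu > 0, N = union of the remaining atoms.
  Atoms in P (indices): 1;  atoms in N (indices): 2, 3
  Positive values: 3.5
  Negative values: -0.79, -4.47
Step 2: mu+(X) = mu(P) = sum of positive atom values = 3.5
Step 3: mu-(X) = -mu(N) = sum of |negative atom values| = 5.26
Step 4: |mu|(X) = mu+(X) + mu-(X) = 3.5 + 5.26 = 8.76


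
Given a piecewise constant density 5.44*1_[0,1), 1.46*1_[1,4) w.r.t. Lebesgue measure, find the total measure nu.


Integrate each piece of the Radon-Nikodym derivative:
Step 1: integral_0^1 5.44 dx = 5.44*(1-0) = 5.44*1 = 5.44
Step 2: integral_1^4 1.46 dx = 1.46*(4-1) = 1.46*3 = 4.38
Total: 5.44 + 4.38 = 9.82


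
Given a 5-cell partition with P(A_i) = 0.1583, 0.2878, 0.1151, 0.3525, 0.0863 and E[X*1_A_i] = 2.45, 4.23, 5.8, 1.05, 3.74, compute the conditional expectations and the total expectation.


For each cell A_i: E[X|A_i] = E[X*1_A_i] / P(A_i)
Step 1: E[X|A_1] = 2.45 / 0.1583 = 15.476943
Step 2: E[X|A_2] = 4.23 / 0.2878 = 14.697707
Step 3: E[X|A_3] = 5.8 / 0.1151 = 50.390964
Step 4: E[X|A_4] = 1.05 / 0.3525 = 2.978723
Step 5: E[X|A_5] = 3.74 / 0.0863 = 43.337196
Verification: E[X] = sum E[X*1_A_i] = 2.45 + 4.23 + 5.8 + 1.05 + 3.74 = 17.27


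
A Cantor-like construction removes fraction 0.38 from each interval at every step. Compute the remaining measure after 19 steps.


Step 1: At each step, fraction remaining = 1 - 0.38 = 0.62
Step 2: After 19 steps, measure = (0.62)^19
Result = 1.136167e-04


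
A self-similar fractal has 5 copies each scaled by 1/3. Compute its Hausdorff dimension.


For a self-similar set with N copies scaled by 1/r:
dim_H = log(N)/log(r) = log(5)/log(3)
= 1.609438/1.098612
= 1.464974


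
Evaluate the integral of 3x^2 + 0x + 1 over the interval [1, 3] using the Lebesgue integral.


The Lebesgue integral of a Riemann-integrable function agrees with the Riemann integral.
Antiderivative F(x) = (3/3)x^3 + (0/2)x^2 + 1x
F(3) = (3/3)*3^3 + (0/2)*3^2 + 1*3
     = (3/3)*27 + (0/2)*9 + 1*3
     = 27 + 0.0 + 3
     = 30
F(1) = 2
Integral = F(3) - F(1) = 30 - 2 = 28


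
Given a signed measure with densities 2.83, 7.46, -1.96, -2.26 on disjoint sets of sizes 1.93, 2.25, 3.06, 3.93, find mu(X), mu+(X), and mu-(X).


Step 1: Compute signed measure on each set:
  Set 1: 2.83 * 1.93 = 5.4619
  Set 2: 7.46 * 2.25 = 16.785
  Set 3: -1.96 * 3.06 = -5.9976
  Set 4: -2.26 * 3.93 = -8.8818
Step 2: Total signed measure = (5.4619) + (16.785) + (-5.9976) + (-8.8818)
     = 7.3675
Step 3: Positive part mu+(X) = sum of positive contributions = 22.2469
Step 4: Negative part mu-(X) = |sum of negative contributions| = 14.8794


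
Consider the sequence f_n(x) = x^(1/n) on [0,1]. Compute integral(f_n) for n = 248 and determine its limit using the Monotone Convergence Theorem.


At n = 248: f_248(x) = x^(1/248).
Step 1: integral(x^(1/248), 0, 1) = [x^(1/248+1) / (1/248+1)] from 0 to 1
     = 1 / (1/248 + 1) = 1 / ((248+1)/248) = 248/(248+1)
     = 248/249 = 0.995984
Step 2: As n -> infinity, f_n(x) = x^(1/n) -> 1 for x in (0,1], and f_n is increasing in n.
By MCT, lim_n integral(f_n) = integral(lim_n f_n) = integral(1, 0, 1) = 1.
Step 3: Verify convergence: 248/249 = 0.995984 -> 1


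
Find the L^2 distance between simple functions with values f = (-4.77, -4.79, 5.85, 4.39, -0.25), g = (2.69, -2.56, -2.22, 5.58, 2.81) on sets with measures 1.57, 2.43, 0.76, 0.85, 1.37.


Step 1: Compute differences f_i - g_i:
  -4.77 - 2.69 = -7.46
  -4.79 - -2.56 = -2.23
  5.85 - -2.22 = 8.07
  4.39 - 5.58 = -1.19
  -0.25 - 2.81 = -3.06
Step 2: Compute |diff|^2 * measure for each set:
  |-7.46|^2 * 1.57 = 55.6516 * 1.57 = 87.373012
  |-2.23|^2 * 2.43 = 4.9729 * 2.43 = 12.084147
  |8.07|^2 * 0.76 = 65.1249 * 0.76 = 49.494924
  |-1.19|^2 * 0.85 = 1.4161 * 0.85 = 1.203685
  |-3.06|^2 * 1.37 = 9.3636 * 1.37 = 12.828132
Step 3: Sum = 162.9839
Step 4: ||f-g||_2 = (162.9839)^(1/2) = 12.766515


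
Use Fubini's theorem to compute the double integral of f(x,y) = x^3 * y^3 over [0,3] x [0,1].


By Fubini's theorem, the double integral factors as a product of single integrals:
Step 1: integral_0^3 x^3 dx = [x^4/4] from 0 to 3
     = 3^4/4 = 20.25
Step 2: integral_0^1 y^3 dy = [y^4/4] from 0 to 1
     = 1^4/4 = 0.25
Step 3: Double integral = 20.25 * 0.25 = 5.0625


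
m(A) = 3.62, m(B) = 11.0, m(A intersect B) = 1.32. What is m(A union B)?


By inclusion-exclusion: m(A u B) = m(A) + m(B) - m(A n B)
= 3.62 + 11.0 - 1.32
= 13.3


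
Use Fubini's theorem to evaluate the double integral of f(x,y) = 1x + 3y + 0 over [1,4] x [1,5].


By Fubini, integrate in x first, then y.
Step 1: Fix y, integrate over x in [1,4]:
  integral(1x + 3y + 0, x=1..4)
  = 1*(4^2 - 1^2)/2 + (3y + 0)*(4 - 1)
  = 7.5 + (3y + 0)*3
  = 7.5 + 9y + 0
  = 7.5 + 9y
Step 2: Integrate over y in [1,5]:
  integral(7.5 + 9y, y=1..5)
  = 7.5*4 + 9*(5^2 - 1^2)/2
  = 30 + 108
  = 138


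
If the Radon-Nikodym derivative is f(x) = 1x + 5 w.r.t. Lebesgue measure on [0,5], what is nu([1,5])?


nu(A) = integral_A (dnu/dmu) dmu = integral_1^5 (1x + 5) dx
Step 1: Antiderivative F(x) = (1/2)x^2 + 5x
Step 2: F(5) = (1/2)*5^2 + 5*5 = 12.5 + 25 = 37.5
Step 3: F(1) = (1/2)*1^2 + 5*1 = 0.5 + 5 = 5.5
Step 4: nu([1,5]) = F(5) - F(1) = 37.5 - 5.5 = 32


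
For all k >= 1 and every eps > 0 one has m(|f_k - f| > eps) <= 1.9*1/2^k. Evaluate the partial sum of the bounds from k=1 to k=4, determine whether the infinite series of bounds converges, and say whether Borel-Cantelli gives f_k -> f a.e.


Step 1: List the terms 1.9*1/2^k for k = 1 to 4:
  k=1: 0.95
  k=2: 0.475
  k=3: 0.2375
  k=4: 0.11875
Step 2: Partial sum = 0.95 + 0.475 + 0.2375 + 0.11875
     = 1.78125
Step 3: The full series sum_(k>=1) 1.9*1/2^k converges (geometric series with ratio 1/2 < 1; a constant multiple of a convergent series converges).
Step 4: Fix eps > 0. Since sum_k m(|f_k - f| > eps) < infinity, the Borel-Cantelli lemma gives
        m(limsup_k {|f_k - f| > eps}) = 0, i.e. for a.e. x, |f_k(x) - f(x)| <= eps for all large k.
        Applying this with eps = 1/j for j = 1, 2, ... and intersecting the countably many full-measure sets,
        for a.e. x we get limsup_k |f_k(x) - f(x)| <= 1/j for every j, hence f_k -> f almost everywhere.
Conclusion: series converges; Borel-Cantelli yields f_k -> f a.e.


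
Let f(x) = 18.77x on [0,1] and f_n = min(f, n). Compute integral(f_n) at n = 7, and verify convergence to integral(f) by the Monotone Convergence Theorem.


f(x) = 18.77x on [0,1]; f_n(x) = min(18.77x, n). At n = 7:
Step 1: f(x) reaches 7 at x = 7/18.77 = 0.372936
Step 2: integral(f_7) = integral(18.77x, 0, 0.372936) + integral(7, 0.372936, 1)
       = 18.77*0.372936^2/2 + 7*(1 - 0.372936)
       = 1.305274 + 4.389451
       = 5.694726
Step 3: As n -> infinity, f_n increases to f, so by MCT integral(f_n) -> integral(f) = 18.77/2 = 9.385.
Convergence: integral(f_7) = 5.694726 -> 9.385 as n -> infinity


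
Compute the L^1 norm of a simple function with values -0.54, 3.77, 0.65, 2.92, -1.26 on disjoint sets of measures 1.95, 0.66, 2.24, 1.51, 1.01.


Step 1: Compute |f_i|^1 for each value:
  |-0.54|^1 = 0.54
  |3.77|^1 = 3.77
  |0.65|^1 = 0.65
  |2.92|^1 = 2.92
  |-1.26|^1 = 1.26
Step 2: Multiply by measures and sum:
  0.54 * 1.95 = 1.053
  3.77 * 0.66 = 2.4882
  0.65 * 2.24 = 1.456
  2.92 * 1.51 = 4.4092
  1.26 * 1.01 = 1.2726
Sum = 1.053 + 2.4882 + 1.456 + 4.4092 + 1.2726 = 10.679
Step 3: Take the p-th root:
||f||_1 = (10.679)^(1/1) = 10.679


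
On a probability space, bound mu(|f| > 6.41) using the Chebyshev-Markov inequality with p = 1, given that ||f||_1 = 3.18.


Chebyshev/Markov inequality: mu(|f| > eps) <= (||f||_p / eps)^p
Step 1: ||f||_1 / eps = 3.18 / 6.41 = 0.4961
Step 2: Raise to power p = 1:
  (0.4961)^1 = 0.4961
Step 3: Therefore mu(|f| > 6.41) <= 0.4961


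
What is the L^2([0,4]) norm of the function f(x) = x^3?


Step 1: ||f||_2 = (integral_0^4 |x^3|^2 dx)^(1/2)
     = (integral_0^4 x^6 dx)^(1/2)
Step 2: integral_0^4 x^6 dx = [x^7/(7)] from 0 to 4 = 4^7/7
     = 16384/7 = 2340.571429
Step 3: ||f||_2 = (2340.571429)^(1/2) = 48.379453


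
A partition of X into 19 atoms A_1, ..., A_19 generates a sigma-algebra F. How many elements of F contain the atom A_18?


Each element of F is a union of some subset S of the 19 atoms.
The element contains A_18 iff A_18 is in S.
So we count subsets S of {A_1,...,A_19} with A_18 in S: choose freely among the other 18 atoms.
Count = 2^(19-1) = 2^18 = 262144.


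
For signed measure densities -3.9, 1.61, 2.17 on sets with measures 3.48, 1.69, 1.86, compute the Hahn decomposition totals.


Step 1: Compute signed measure on each set:
  Set 1: -3.9 * 3.48 = -13.572
  Set 2: 1.61 * 1.69 = 2.7209
  Set 3: 2.17 * 1.86 = 4.0362
Step 2: Total signed measure = (-13.572) + (2.7209) + (4.0362)
     = -6.8149
Step 3: Positive part mu+(X) = sum of positive contributions = 6.7571
Step 4: Negative part mu-(X) = |sum of negative contributions| = 13.572


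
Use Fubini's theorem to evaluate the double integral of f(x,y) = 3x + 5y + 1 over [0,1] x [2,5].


By Fubini, integrate in x first, then y.
Step 1: Fix y, integrate over x in [0,1]:
  integral(3x + 5y + 1, x=0..1)
  = 3*(1^2 - 0^2)/2 + (5y + 1)*(1 - 0)
  = 1.5 + (5y + 1)*1
  = 1.5 + 5y + 1
  = 2.5 + 5y
Step 2: Integrate over y in [2,5]:
  integral(2.5 + 5y, y=2..5)
  = 2.5*3 + 5*(5^2 - 2^2)/2
  = 7.5 + 52.5
  = 60


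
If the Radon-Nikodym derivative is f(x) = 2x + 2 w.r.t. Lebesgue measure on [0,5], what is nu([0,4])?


nu(A) = integral_A (dnu/dmu) dmu = integral_0^4 (2x + 2) dx
Step 1: Antiderivative F(x) = (2/2)x^2 + 2x
Step 2: F(4) = (2/2)*4^2 + 2*4 = 16 + 8 = 24
Step 3: F(0) = (2/2)*0^2 + 2*0 = 0.0 + 0 = 0.0
Step 4: nu([0,4]) = F(4) - F(0) = 24 - 0.0 = 24


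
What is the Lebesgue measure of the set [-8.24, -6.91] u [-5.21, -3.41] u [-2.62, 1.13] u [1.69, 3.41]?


For pairwise disjoint intervals, m(union) = sum of lengths.
= (-6.91 - -8.24) + (-3.41 - -5.21) + (1.13 - -2.62) + (3.41 - 1.69)
= 1.33 + 1.8 + 3.75 + 1.72
= 8.6


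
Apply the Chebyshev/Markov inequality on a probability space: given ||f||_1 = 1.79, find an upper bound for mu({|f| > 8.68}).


Chebyshev/Markov inequality: mu(|f| > eps) <= (||f||_p / eps)^p
Step 1: ||f||_1 / eps = 1.79 / 8.68 = 0.206221
Step 2: Raise to power p = 1:
  (0.206221)^1 = 0.206221
Step 3: Therefore mu(|f| > 8.68) <= 0.206221


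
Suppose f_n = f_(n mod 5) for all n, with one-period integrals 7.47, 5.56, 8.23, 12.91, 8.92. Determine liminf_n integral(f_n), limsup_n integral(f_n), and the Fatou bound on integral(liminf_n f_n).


The sequence (integral(f_n)) is periodic with period 5, repeating the values 7.47, 5.56, 8.23, 12.91, 8.92 indefinitely.
Step 1: For a periodic sequence, every tail (a_m, a_(m+1), ...) contains all 5 period values infinitely often.
Step 2: Hence inf of every tail = min of the period values = min(7.47, 5.56, 8.23, 12.91, 8.92) = 5.56.
        liminf_n integral(f_n) = sup over m of (inf of tail from m) = 5.56.
Step 3: Similarly sup of every tail = max of the period values = 12.91.
        limsup_n integral(f_n) = 12.91.
Step 4: Fatou's lemma: integral(liminf_n f_n) <= liminf_n integral(f_n) = 5.56.
        So the integral of the pointwise liminf is at most 5.56.


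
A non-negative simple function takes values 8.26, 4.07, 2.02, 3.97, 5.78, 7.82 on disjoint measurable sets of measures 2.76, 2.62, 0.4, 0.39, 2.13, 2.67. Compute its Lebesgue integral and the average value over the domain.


Step 1: Integral = sum(value_i * measure_i)
= 8.26*2.76 + 4.07*2.62 + 2.02*0.4 + 3.97*0.39 + 5.78*2.13 + 7.82*2.67
= 22.7976 + 10.6634 + 0.808 + 1.5483 + 12.3114 + 20.8794
= 69.0081
Step 2: Total measure of domain = 2.76 + 2.62 + 0.4 + 0.39 + 2.13 + 2.67 = 10.97
Step 3: Average value = 69.0081 / 10.97 = 6.29062


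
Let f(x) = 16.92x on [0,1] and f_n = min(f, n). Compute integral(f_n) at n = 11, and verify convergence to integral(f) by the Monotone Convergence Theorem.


f(x) = 16.92x on [0,1]; f_n(x) = min(16.92x, n). At n = 11:
Step 1: f(x) reaches 11 at x = 11/16.92 = 0.650118
Step 2: integral(f_11) = integral(16.92x, 0, 0.650118) + integral(11, 0.650118, 1)
       = 16.92*0.650118^2/2 + 11*(1 - 0.650118)
       = 3.57565 + 3.8487
       = 7.42435
Step 3: As n -> infinity, f_n increases to f, so by MCT integral(f_n) -> integral(f) = 16.92/2 = 8.46.
Convergence: integral(f_11) = 7.42435 -> 8.46 as n -> infinity


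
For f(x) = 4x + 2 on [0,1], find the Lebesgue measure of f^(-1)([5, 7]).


f^(-1)([5, 7]) = {x : 5 <= 4x + 2 <= 7}
Solving: (5 - 2)/4 <= x <= (7 - 2)/4
= [0.75, 1.25]
Intersecting with [0,1]: [0.75, 1]
Measure = 1 - 0.75 = 0.25


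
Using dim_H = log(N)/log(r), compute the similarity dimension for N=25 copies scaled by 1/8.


For a self-similar set with N copies scaled by 1/r:
dim_H = log(N)/log(r) = log(25)/log(8)
= 3.218876/2.079442
= 1.547952


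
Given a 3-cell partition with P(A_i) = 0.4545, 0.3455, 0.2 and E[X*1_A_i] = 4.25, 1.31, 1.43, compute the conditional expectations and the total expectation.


For each cell A_i: E[X|A_i] = E[X*1_A_i] / P(A_i)
Step 1: E[X|A_1] = 4.25 / 0.4545 = 9.350935
Step 2: E[X|A_2] = 1.31 / 0.3455 = 3.791606
Step 3: E[X|A_3] = 1.43 / 0.2 = 7.15
Verification: E[X] = sum E[X*1_A_i] = 4.25 + 1.31 + 1.43 = 6.99


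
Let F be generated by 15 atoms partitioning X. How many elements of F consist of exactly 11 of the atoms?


Each element of F is a union of some subset of the 15 atoms.
Elements that are unions of exactly 11 atoms correspond to 11-element subsets of the 15 atoms.
Count = C(15, 11) = 15! / (11! * 4!) = 1365.


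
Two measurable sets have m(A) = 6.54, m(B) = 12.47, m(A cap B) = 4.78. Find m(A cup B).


By inclusion-exclusion: m(A u B) = m(A) + m(B) - m(A n B)
= 6.54 + 12.47 - 4.78
= 14.23


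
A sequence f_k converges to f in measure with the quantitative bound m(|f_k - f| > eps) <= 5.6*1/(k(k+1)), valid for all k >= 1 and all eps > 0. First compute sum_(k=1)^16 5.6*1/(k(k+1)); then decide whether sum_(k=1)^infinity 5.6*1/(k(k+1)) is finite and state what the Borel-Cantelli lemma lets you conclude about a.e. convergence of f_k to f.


Step 1: List the terms 5.6*1/(k(k+1)) for k = 1 to 16:
  k=1: 2.8
  k=2: 0.933333
  k=3: 0.466667
  k=4: 0.28
  k=5: 0.186667
  k=6: 0.133333
  k=7: 0.1
  k=8: 0.077778
  k=9: 0.062222
  k=10: 0.050909
  k=11: 0.042424
  k=12: 0.035897
  k=13: 0.030769
  k=14: 0.026667
  k=15: 0.023333
  k=16: 0.020588
Step 2: Partial sum = 2.8 + 0.933333 + 0.466667 + 0.28 + 0.186667 + 0.133333 + 0.1 + 0.077778 + 0.062222 + 0.050909 + 0.042424 + 0.035897 + 0.030769 + 0.026667 + 0.023333 + 0.020588
     = 5.270588
Step 3: The full series sum_(k>=1) 5.6*1/(k(k+1)) converges (telescoping series sum 1/(k(k+1)) = 1; a constant multiple of a convergent series converges).
Step 4: Fix eps > 0. Since sum_k m(|f_k - f| > eps) < infinity, the Borel-Cantelli lemma gives
        m(limsup_k {|f_k - f| > eps}) = 0, i.e. for a.e. x, |f_k(x) - f(x)| <= eps for all large k.
        Applying this with eps = 1/j for j = 1, 2, ... and intersecting the countably many full-measure sets,
        for a.e. x we get limsup_k |f_k(x) - f(x)| <= 1/j for every j, hence f_k -> f almost everywhere.
Conclusion: series converges; Borel-Cantelli yields f_k -> f a.e.


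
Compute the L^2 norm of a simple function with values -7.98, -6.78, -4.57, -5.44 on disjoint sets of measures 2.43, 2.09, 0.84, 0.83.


Step 1: Compute |f_i|^2 for each value:
  |-7.98|^2 = 63.6804
  |-6.78|^2 = 45.9684
  |-4.57|^2 = 20.8849
  |-5.44|^2 = 29.5936
Step 2: Multiply by measures and sum:
  63.6804 * 2.43 = 154.743372
  45.9684 * 2.09 = 96.073956
  20.8849 * 0.84 = 17.543316
  29.5936 * 0.83 = 24.562688
Sum = 154.743372 + 96.073956 + 17.543316 + 24.562688 = 292.923332
Step 3: Take the p-th root:
||f||_2 = (292.923332)^(1/2) = 17.115003


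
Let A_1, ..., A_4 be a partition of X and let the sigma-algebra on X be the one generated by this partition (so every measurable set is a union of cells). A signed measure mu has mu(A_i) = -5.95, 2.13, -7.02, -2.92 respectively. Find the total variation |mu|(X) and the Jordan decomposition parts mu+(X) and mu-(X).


Step 1: Every measurable set is a union of atoms (the cells / points), so a Hahn decomposition is
  obtained by grouping atoms by sign: P = union of atoms with mu > 0, N = union of the remaining atoms.
  Atoms in P (indices): 2;  atoms in N (indices): 1, 3, 4
  Positive values: 2.13
  Negative values: -5.95, -7.02, -2.92
Step 2: mu+(X) = mu(P) = sum of positive atom values = 2.13
Step 3: mu-(X) = -mu(N) = sum of |negative atom values| = 15.89
Step 4: |mu|(X) = mu+(X) + mu-(X) = 2.13 + 15.89 = 18.02


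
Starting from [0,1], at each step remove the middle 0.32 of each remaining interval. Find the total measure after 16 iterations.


Step 1: At each step, fraction remaining = 1 - 0.32 = 0.68
Step 2: After 16 steps, measure = (0.68)^16
Result = 0.00209


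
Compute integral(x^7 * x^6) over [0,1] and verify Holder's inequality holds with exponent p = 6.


Step 1: Exact integral of f*g = integral(x^13, 0, 1) = 1/14
     = 0.071429
Step 2: Holder bound with p=6, q=1.2:
  ||f||_p = (integral x^42 dx)^(1/6) = (1/43)^(1/6) = 0.534263
  ||g||_q = (integral x^7.2 dx)^(1/1.2) = (1/8.2)^(1/1.2) = 0.173176
Step 3: Holder bound = ||f||_p * ||g||_q = 0.534263 * 0.173176 = 0.092522
Verification: 0.071429 <= 0.092522 (Holder holds)


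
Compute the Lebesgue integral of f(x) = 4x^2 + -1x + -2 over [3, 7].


The Lebesgue integral of a Riemann-integrable function agrees with the Riemann integral.
Antiderivative F(x) = (4/3)x^3 + (-1/2)x^2 + -2x
F(7) = (4/3)*7^3 + (-1/2)*7^2 + -2*7
     = (4/3)*343 + (-1/2)*49 + -2*7
     = 457.333333 + -24.5 + -14
     = 418.833333
F(3) = 25.5
Integral = F(7) - F(3) = 418.833333 - 25.5 = 393.333333


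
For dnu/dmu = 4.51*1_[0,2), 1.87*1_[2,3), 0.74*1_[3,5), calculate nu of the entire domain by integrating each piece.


Integrate each piece of the Radon-Nikodym derivative:
Step 1: integral_0^2 4.51 dx = 4.51*(2-0) = 4.51*2 = 9.02
Step 2: integral_2^3 1.87 dx = 1.87*(3-2) = 1.87*1 = 1.87
Step 3: integral_3^5 0.74 dx = 0.74*(5-3) = 0.74*2 = 1.48
Total: 9.02 + 1.87 + 1.48 = 12.37


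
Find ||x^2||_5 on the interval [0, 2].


Step 1: ||f||_5 = (integral_0^2 |x^2|^5 dx)^(1/5)
     = (integral_0^2 x^10 dx)^(1/5)
Step 2: integral_0^2 x^10 dx = [x^11/(11)] from 0 to 2 = 2^11/11
     = 2048/11 = 186.181818
Step 3: ||f||_5 = (186.181818)^(1/5) = 2.844379


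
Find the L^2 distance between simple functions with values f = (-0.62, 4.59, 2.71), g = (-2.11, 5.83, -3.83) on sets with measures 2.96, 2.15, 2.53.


Step 1: Compute differences f_i - g_i:
  -0.62 - -2.11 = 1.49
  4.59 - 5.83 = -1.24
  2.71 - -3.83 = 6.54
Step 2: Compute |diff|^2 * measure for each set:
  |1.49|^2 * 2.96 = 2.2201 * 2.96 = 6.571496
  |-1.24|^2 * 2.15 = 1.5376 * 2.15 = 3.30584
  |6.54|^2 * 2.53 = 42.7716 * 2.53 = 108.212148
Step 3: Sum = 118.089484
Step 4: ||f-g||_2 = (118.089484)^(1/2) = 10.866899


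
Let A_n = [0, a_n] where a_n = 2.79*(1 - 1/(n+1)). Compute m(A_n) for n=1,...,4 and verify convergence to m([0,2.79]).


By continuity of measure from below: if A_n increases to A, then m(A_n) -> m(A).
Here A = [0, 2.79], so m(A) = 2.79
Step 1: a_1 = 2.79*(1 - 1/2) = 1.395, m(A_1) = 1.395
Step 2: a_2 = 2.79*(1 - 1/3) = 1.86, m(A_2) = 1.86
Step 3: a_3 = 2.79*(1 - 1/4) = 2.0925, m(A_3) = 2.0925
Step 4: a_4 = 2.79*(1 - 1/5) = 2.232, m(A_4) = 2.232
Limit: m(A_n) -> m([0,2.79]) = 2.79


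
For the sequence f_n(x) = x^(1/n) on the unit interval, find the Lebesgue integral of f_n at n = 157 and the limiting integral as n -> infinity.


At n = 157: f_157(x) = x^(1/157).
Step 1: integral(x^(1/157), 0, 1) = [x^(1/157+1) / (1/157+1)] from 0 to 1
     = 1 / (1/157 + 1) = 1 / ((157+1)/157) = 157/(157+1)
     = 157/158 = 0.993671
Step 2: As n -> infinity, f_n(x) = x^(1/n) -> 1 for x in (0,1], and f_n is increasing in n.
By MCT, lim_n integral(f_n) = integral(lim_n f_n) = integral(1, 0, 1) = 1.
Step 3: Verify convergence: 157/158 = 0.993671 -> 1


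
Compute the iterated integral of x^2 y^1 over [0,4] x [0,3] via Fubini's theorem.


By Fubini's theorem, the double integral factors as a product of single integrals:
Step 1: integral_0^4 x^2 dx = [x^3/3] from 0 to 4
     = 4^3/3 = 21.333333
Step 2: integral_0^3 y^1 dy = [y^2/2] from 0 to 3
     = 3^2/2 = 4.5
Step 3: Double integral = 21.333333 * 4.5 = 96


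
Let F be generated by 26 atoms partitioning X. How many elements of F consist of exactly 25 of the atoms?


Each element of F is a union of some subset of the 26 atoms.
Elements that are unions of exactly 25 atoms correspond to 25-element subsets of the 26 atoms.
Count = C(26, 25) = 26! / (25! * 1!) = 26.


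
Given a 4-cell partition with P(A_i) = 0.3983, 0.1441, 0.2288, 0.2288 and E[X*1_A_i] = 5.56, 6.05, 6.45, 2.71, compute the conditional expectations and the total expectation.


For each cell A_i: E[X|A_i] = E[X*1_A_i] / P(A_i)
Step 1: E[X|A_1] = 5.56 / 0.3983 = 13.959327
Step 2: E[X|A_2] = 6.05 / 0.1441 = 41.984733
Step 3: E[X|A_3] = 6.45 / 0.2288 = 28.190559
Step 4: E[X|A_4] = 2.71 / 0.2288 = 11.844406
Verification: E[X] = sum E[X*1_A_i] = 5.56 + 6.05 + 6.45 + 2.71 = 20.77


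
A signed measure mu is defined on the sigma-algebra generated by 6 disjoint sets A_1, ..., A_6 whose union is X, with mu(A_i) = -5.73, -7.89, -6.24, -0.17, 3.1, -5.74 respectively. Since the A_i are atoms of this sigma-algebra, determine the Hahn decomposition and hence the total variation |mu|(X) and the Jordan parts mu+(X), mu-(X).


Step 1: Every measurable set is a union of atoms (the cells / points), so a Hahn decomposition is
  obtained by grouping atoms by sign: P = union of atoms with mu > 0, N = union of the remaining atoms.
  Atoms in P (indices): 5;  atoms in N (indices): 1, 2, 3, 4, 6
  Positive values: 3.1
  Negative values: -5.73, -7.89, -6.24, -0.17, -5.74
Step 2: mu+(X) = mu(P) = sum of positive atom values = 3.1
Step 3: mu-(X) = -mu(N) = sum of |negative atom values| = 25.77
Step 4: |mu|(X) = mu+(X) + mu-(X) = 3.1 + 25.77 = 28.87


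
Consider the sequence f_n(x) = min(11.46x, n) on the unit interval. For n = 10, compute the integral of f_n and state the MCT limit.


f(x) = 11.46x on [0,1]; f_n(x) = min(11.46x, n). At n = 10:
Step 1: f(x) reaches 10 at x = 10/11.46 = 0.8726
Step 2: integral(f_10) = integral(11.46x, 0, 0.8726) + integral(10, 0.8726, 1)
       = 11.46*0.8726^2/2 + 10*(1 - 0.8726)
       = 4.363002 + 1.273997
       = 5.636998
Step 3: As n -> infinity, f_n increases to f, so by MCT integral(f_n) -> integral(f) = 11.46/2 = 5.73.
Convergence: integral(f_10) = 5.636998 -> 5.73 as n -> infinity


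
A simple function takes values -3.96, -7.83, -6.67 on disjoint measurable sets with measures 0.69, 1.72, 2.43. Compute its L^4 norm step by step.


Step 1: Compute |f_i|^4 for each value:
  |-3.96|^4 = 245.912579
  |-7.83|^4 = 3758.781219
  |-6.67|^4 = 1979.262223
Step 2: Multiply by measures and sum:
  245.912579 * 0.69 = 169.679679
  3758.781219 * 1.72 = 6465.103697
  1979.262223 * 2.43 = 4809.607202
Sum = 169.679679 + 6465.103697 + 4809.607202 = 11444.390579
Step 3: Take the p-th root:
||f||_4 = (11444.390579)^(1/4) = 10.343039


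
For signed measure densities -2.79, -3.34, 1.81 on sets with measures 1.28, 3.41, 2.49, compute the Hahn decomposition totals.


Step 1: Compute signed measure on each set:
  Set 1: -2.79 * 1.28 = -3.5712
  Set 2: -3.34 * 3.41 = -11.3894
  Set 3: 1.81 * 2.49 = 4.5069
Step 2: Total signed measure = (-3.5712) + (-11.3894) + (4.5069)
     = -10.4537
Step 3: Positive part mu+(X) = sum of positive contributions = 4.5069
Step 4: Negative part mu-(X) = |sum of negative contributions| = 14.9606


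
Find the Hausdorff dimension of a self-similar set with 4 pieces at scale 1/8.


For a self-similar set with N copies scaled by 1/r:
dim_H = log(N)/log(r) = log(4)/log(8)
= 1.386294/2.079442
= 0.666667


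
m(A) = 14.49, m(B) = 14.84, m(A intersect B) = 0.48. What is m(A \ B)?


m(A \ B) = m(A) - m(A n B)
= 14.49 - 0.48
= 14.01


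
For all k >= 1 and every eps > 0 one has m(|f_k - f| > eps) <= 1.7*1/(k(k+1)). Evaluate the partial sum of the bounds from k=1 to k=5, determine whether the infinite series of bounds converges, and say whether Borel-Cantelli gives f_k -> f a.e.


Step 1: List the terms 1.7*1/(k(k+1)) for k = 1 to 5:
  k=1: 0.85
  k=2: 0.283333
  k=3: 0.141667
  k=4: 0.085
  k=5: 0.056667
Step 2: Partial sum = 0.85 + 0.283333 + 0.141667 + 0.085 + 0.056667
     = 1.416667
Step 3: The full series sum_(k>=1) 1.7*1/(k(k+1)) converges (telescoping series sum 1/(k(k+1)) = 1; a constant multiple of a convergent series converges).
Step 4: Fix eps > 0. Since sum_k m(|f_k - f| > eps) < infinity, the Borel-Cantelli lemma gives
        m(limsup_k {|f_k - f| > eps}) = 0, i.e. for a.e. x, |f_k(x) - f(x)| <= eps for all large k.
        Applying this with eps = 1/j for j = 1, 2, ... and intersecting the countably many full-measure sets,
        for a.e. x we get limsup_k |f_k(x) - f(x)| <= 1/j for every j, hence f_k -> f almost everywhere.
Conclusion: series converges; Borel-Cantelli yields f_k -> f a.e.


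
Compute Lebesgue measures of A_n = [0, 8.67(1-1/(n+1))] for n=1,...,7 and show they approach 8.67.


By continuity of measure from below: if A_n increases to A, then m(A_n) -> m(A).
Here A = [0, 8.67], so m(A) = 8.67
Step 1: a_1 = 8.67*(1 - 1/2) = 4.335, m(A_1) = 4.335
Step 2: a_2 = 8.67*(1 - 1/3) = 5.78, m(A_2) = 5.78
Step 3: a_3 = 8.67*(1 - 1/4) = 6.5025, m(A_3) = 6.5025
Step 4: a_4 = 8.67*(1 - 1/5) = 6.936, m(A_4) = 6.936
Step 5: a_5 = 8.67*(1 - 1/6) = 7.225, m(A_5) = 7.225
Step 6: a_6 = 8.67*(1 - 1/7) = 7.4314, m(A_6) = 7.4314
Step 7: a_7 = 8.67*(1 - 1/8) = 7.5862, m(A_7) = 7.5862
Limit: m(A_n) -> m([0,8.67]) = 8.67


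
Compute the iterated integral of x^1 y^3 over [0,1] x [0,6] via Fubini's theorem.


By Fubini's theorem, the double integral factors as a product of single integrals:
Step 1: integral_0^1 x^1 dx = [x^2/2] from 0 to 1
     = 1^2/2 = 0.5
Step 2: integral_0^6 y^3 dy = [y^4/4] from 0 to 6
     = 6^4/4 = 324
Step 3: Double integral = 0.5 * 324 = 162


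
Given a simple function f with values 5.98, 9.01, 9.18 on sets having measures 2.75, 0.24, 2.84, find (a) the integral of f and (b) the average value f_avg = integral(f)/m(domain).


Step 1: Integral = sum(value_i * measure_i)
= 5.98*2.75 + 9.01*0.24 + 9.18*2.84
= 16.445 + 2.1624 + 26.0712
= 44.6786
Step 2: Total measure of domain = 2.75 + 0.24 + 2.84 = 5.83
Step 3: Average value = 44.6786 / 5.83 = 7.663568


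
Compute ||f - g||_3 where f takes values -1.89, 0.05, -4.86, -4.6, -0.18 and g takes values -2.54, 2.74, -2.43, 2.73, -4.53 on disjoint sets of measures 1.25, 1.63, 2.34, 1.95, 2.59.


Step 1: Compute differences f_i - g_i:
  -1.89 - -2.54 = 0.65
  0.05 - 2.74 = -2.69
  -4.86 - -2.43 = -2.43
  -4.6 - 2.73 = -7.33
  -0.18 - -4.53 = 4.35
Step 2: Compute |diff|^3 * measure for each set:
  |0.65|^3 * 1.25 = 0.274625 * 1.25 = 0.343281
  |-2.69|^3 * 1.63 = 19.465109 * 1.63 = 31.728128
  |-2.43|^3 * 2.34 = 14.348907 * 2.34 = 33.576442
  |-7.33|^3 * 1.95 = 393.832837 * 1.95 = 767.974032
  |4.35|^3 * 2.59 = 82.312875 * 2.59 = 213.190346
Step 3: Sum = 1046.81223
Step 4: ||f-g||_3 = (1046.81223)^(1/3) = 10.153667


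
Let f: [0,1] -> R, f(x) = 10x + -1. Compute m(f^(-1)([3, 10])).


f^(-1)([3, 10]) = {x : 3 <= 10x + -1 <= 10}
Solving: (3 - -1)/10 <= x <= (10 - -1)/10
= [0.4, 1.1]
Intersecting with [0,1]: [0.4, 1]
Measure = 1 - 0.4 = 0.6


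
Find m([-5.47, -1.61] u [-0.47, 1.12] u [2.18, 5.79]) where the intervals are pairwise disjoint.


For pairwise disjoint intervals, m(union) = sum of lengths.
= (-1.61 - -5.47) + (1.12 - -0.47) + (5.79 - 2.18)
= 3.86 + 1.59 + 3.61
= 9.06


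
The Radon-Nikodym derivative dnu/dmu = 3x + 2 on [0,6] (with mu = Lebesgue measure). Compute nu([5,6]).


nu(A) = integral_A (dnu/dmu) dmu = integral_5^6 (3x + 2) dx
Step 1: Antiderivative F(x) = (3/2)x^2 + 2x
Step 2: F(6) = (3/2)*6^2 + 2*6 = 54 + 12 = 66
Step 3: F(5) = (3/2)*5^2 + 2*5 = 37.5 + 10 = 47.5
Step 4: nu([5,6]) = F(6) - F(5) = 66 - 47.5 = 18.5


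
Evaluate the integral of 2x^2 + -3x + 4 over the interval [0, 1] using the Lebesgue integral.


The Lebesgue integral of a Riemann-integrable function agrees with the Riemann integral.
Antiderivative F(x) = (2/3)x^3 + (-3/2)x^2 + 4x
F(1) = (2/3)*1^3 + (-3/2)*1^2 + 4*1
     = (2/3)*1 + (-3/2)*1 + 4*1
     = 0.666667 + -1.5 + 4
     = 3.166667
F(0) = 0.0
Integral = F(1) - F(0) = 3.166667 - 0.0 = 3.166667


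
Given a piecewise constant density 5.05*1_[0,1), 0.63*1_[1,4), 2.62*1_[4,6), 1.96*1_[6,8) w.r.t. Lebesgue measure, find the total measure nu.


Integrate each piece of the Radon-Nikodym derivative:
Step 1: integral_0^1 5.05 dx = 5.05*(1-0) = 5.05*1 = 5.05
Step 2: integral_1^4 0.63 dx = 0.63*(4-1) = 0.63*3 = 1.89
Step 3: integral_4^6 2.62 dx = 2.62*(6-4) = 2.62*2 = 5.24
Step 4: integral_6^8 1.96 dx = 1.96*(8-6) = 1.96*2 = 3.92
Total: 5.05 + 1.89 + 5.24 + 3.92 = 16.1


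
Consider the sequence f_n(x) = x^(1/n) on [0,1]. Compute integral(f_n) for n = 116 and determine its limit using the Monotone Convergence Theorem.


At n = 116: f_116(x) = x^(1/116).
Step 1: integral(x^(1/116), 0, 1) = [x^(1/116+1) / (1/116+1)] from 0 to 1
     = 1 / (1/116 + 1) = 1 / ((116+1)/116) = 116/(116+1)
     = 116/117 = 0.991453
Step 2: As n -> infinity, f_n(x) = x^(1/n) -> 1 for x in (0,1], and f_n is increasing in n.
By MCT, lim_n integral(f_n) = integral(lim_n f_n) = integral(1, 0, 1) = 1.
Step 3: Verify convergence: 116/117 = 0.991453 -> 1


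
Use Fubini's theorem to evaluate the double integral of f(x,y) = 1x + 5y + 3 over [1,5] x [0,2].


By Fubini, integrate in x first, then y.
Step 1: Fix y, integrate over x in [1,5]:
  integral(1x + 5y + 3, x=1..5)
  = 1*(5^2 - 1^2)/2 + (5y + 3)*(5 - 1)
  = 12 + (5y + 3)*4
  = 12 + 20y + 12
  = 24 + 20y
Step 2: Integrate over y in [0,2]:
  integral(24 + 20y, y=0..2)
  = 24*2 + 20*(2^2 - 0^2)/2
  = 48 + 40
  = 88


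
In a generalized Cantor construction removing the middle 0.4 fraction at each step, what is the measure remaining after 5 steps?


Step 1: At each step, fraction remaining = 1 - 0.4 = 0.6
Step 2: After 5 steps, measure = (0.6)^5
Step 3: Computing the power step by step:
  After step 1: 0.6
  After step 2: 0.36
  After step 3: 0.216
  After step 4: 0.1296
  After step 5: 0.07776
Result = 0.07776


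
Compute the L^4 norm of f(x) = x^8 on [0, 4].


Step 1: ||f||_4 = (integral_0^4 |x^8|^4 dx)^(1/4)
     = (integral_0^4 x^32 dx)^(1/4)
Step 2: integral_0^4 x^32 dx = [x^33/(33)] from 0 to 4 = 4^33/33
     = 73786976294838206464/33 = 2.235969e+18
Step 3: ||f||_4 = (2.235969e+18)^(1/4) = 38669.311845


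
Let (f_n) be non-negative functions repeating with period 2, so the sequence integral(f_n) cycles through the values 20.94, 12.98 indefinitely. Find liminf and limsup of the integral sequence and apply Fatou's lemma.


The sequence (integral(f_n)) is periodic with period 2, repeating the values 20.94, 12.98 indefinitely.
Step 1: For a periodic sequence, every tail (a_m, a_(m+1), ...) contains all 2 period values infinitely often.
Step 2: Hence inf of every tail = min of the period values = min(20.94, 12.98) = 12.98.
        liminf_n integral(f_n) = sup over m of (inf of tail from m) = 12.98.
Step 3: Similarly sup of every tail = max of the period values = 20.94.
        limsup_n integral(f_n) = 20.94.
Step 4: Fatou's lemma: integral(liminf_n f_n) <= liminf_n integral(f_n) = 12.98.
        So the integral of the pointwise liminf is at most 12.98.


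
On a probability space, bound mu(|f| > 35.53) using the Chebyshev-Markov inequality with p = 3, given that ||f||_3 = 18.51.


Chebyshev/Markov inequality: mu(|f| > eps) <= (||f||_p / eps)^p
Step 1: ||f||_3 / eps = 18.51 / 35.53 = 0.520968
Step 2: Raise to power p = 3:
  (0.520968)^3 = 0.141395
Step 3: Therefore mu(|f| > 35.53) <= 0.141395


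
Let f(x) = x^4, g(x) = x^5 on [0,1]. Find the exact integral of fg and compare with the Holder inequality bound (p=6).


Step 1: Exact integral of f*g = integral(x^9, 0, 1) = 1/10
     = 0.1
Step 2: Holder bound with p=6, q=1.2:
  ||f||_p = (integral x^24 dx)^(1/6) = (1/25)^(1/6) = 0.584804
  ||g||_q = (integral x^6 dx)^(1/1.2) = (1/7)^(1/1.2) = 0.197584
Step 3: Holder bound = ||f||_p * ||g||_q = 0.584804 * 0.197584 = 0.115548
Verification: 0.1 <= 0.115548 (Holder holds)


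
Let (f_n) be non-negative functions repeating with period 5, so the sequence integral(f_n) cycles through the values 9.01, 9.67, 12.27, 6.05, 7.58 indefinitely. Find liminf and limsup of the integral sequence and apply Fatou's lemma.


The sequence (integral(f_n)) is periodic with period 5, repeating the values 9.01, 9.67, 12.27, 6.05, 7.58 indefinitely.
Step 1: For a periodic sequence, every tail (a_m, a_(m+1), ...) contains all 5 period values infinitely often.
Step 2: Hence inf of every tail = min of the period values = min(9.01, 9.67, 12.27, 6.05, 7.58) = 6.05.
        liminf_n integral(f_n) = sup over m of (inf of tail from m) = 6.05.
Step 3: Similarly sup of every tail = max of the period values = 12.27.
        limsup_n integral(f_n) = 12.27.
Step 4: Fatou's lemma: integral(liminf_n f_n) <= liminf_n integral(f_n) = 6.05.
        So the integral of the pointwise liminf is at most 6.05.


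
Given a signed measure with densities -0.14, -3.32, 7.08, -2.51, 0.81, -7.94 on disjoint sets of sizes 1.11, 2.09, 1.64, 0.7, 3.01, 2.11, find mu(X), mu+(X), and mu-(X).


Step 1: Compute signed measure on each set:
  Set 1: -0.14 * 1.11 = -0.1554
  Set 2: -3.32 * 2.09 = -6.9388
  Set 3: 7.08 * 1.64 = 11.6112
  Set 4: -2.51 * 0.7 = -1.757
  Set 5: 0.81 * 3.01 = 2.4381
  Set 6: -7.94 * 2.11 = -16.7534
Step 2: Total signed measure = (-0.1554) + (-6.9388) + (11.6112) + (-1.757) + (2.4381) + (-16.7534)
     = -11.5553
Step 3: Positive part mu+(X) = sum of positive contributions = 14.0493
Step 4: Negative part mu-(X) = |sum of negative contributions| = 25.6046


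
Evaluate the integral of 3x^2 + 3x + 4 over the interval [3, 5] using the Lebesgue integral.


The Lebesgue integral of a Riemann-integrable function agrees with the Riemann integral.
Antiderivative F(x) = (3/3)x^3 + (3/2)x^2 + 4x
F(5) = (3/3)*5^3 + (3/2)*5^2 + 4*5
     = (3/3)*125 + (3/2)*25 + 4*5
     = 125 + 37.5 + 20
     = 182.5
F(3) = 52.5
Integral = F(5) - F(3) = 182.5 - 52.5 = 130
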